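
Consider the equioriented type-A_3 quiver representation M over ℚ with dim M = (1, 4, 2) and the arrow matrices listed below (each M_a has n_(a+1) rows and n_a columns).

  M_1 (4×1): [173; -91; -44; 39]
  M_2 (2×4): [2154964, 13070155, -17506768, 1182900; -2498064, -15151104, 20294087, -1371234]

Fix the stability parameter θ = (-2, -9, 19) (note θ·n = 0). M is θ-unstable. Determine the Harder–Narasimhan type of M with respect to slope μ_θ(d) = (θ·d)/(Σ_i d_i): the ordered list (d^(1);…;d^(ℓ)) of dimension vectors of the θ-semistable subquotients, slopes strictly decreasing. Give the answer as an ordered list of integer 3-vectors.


Interval decomposition of M: I[1,3], I[2,2]^2, I[2,3].
HN type (ℓ=3): μ^(1)=19; μ^(2)=-11/2; μ^(3)=-9

((0, 0, 2); (1, 1, 0); (0, 3, 0))


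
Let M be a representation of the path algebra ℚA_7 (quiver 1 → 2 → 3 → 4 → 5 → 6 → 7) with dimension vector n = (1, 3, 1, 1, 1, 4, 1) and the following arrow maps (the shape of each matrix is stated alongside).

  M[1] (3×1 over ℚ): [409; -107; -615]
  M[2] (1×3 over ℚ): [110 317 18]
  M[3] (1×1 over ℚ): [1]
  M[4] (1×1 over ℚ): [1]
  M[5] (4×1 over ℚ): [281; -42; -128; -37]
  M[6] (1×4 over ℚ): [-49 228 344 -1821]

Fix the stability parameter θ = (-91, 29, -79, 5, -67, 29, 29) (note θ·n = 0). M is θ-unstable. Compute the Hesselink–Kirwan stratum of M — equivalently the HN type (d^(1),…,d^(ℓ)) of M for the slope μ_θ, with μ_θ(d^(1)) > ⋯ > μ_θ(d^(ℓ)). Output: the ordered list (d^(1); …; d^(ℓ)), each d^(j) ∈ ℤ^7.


Interval decomposition of M: I[1,6], I[2,2]^2, I[6,6]^2, I[6,7].
HN type (ℓ=3): μ^(1)=29; μ^(2)=-28; μ^(3)=-91

((0, 2, 0, 0, 0, 4, 1); (0, 1, 1, 1, 1, 0, 0); (1, 0, 0, 0, 0, 0, 0))


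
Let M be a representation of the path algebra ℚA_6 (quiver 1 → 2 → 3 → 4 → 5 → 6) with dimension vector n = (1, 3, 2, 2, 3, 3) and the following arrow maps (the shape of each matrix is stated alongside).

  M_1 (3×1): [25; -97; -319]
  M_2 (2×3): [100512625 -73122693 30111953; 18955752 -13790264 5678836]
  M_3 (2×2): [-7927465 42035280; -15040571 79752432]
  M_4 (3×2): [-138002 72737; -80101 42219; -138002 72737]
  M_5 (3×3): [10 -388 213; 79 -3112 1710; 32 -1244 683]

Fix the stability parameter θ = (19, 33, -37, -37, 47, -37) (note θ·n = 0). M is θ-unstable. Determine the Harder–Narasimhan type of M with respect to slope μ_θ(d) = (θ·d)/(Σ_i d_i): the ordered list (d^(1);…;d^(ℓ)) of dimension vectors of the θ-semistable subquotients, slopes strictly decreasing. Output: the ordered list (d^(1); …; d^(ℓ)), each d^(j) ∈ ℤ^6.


Via rank(M_{q-1}∘⋯∘M_p): M ≅ I[1,6], I[2,2], I[2,3], I[4,6], I[5,5], I[6,6].
μ_θ-semistable layers: μ^(1)=47; μ^(2)=33; μ^(3)=5; μ^(4)=-2; μ^(5)=-11/2; μ^(6)=-37

((0, 0, 0, 0, 1, 0); (0, 1, 0, 0, 0, 0); (0, 0, 0, 0, 2, 2); (0, 1, 1, 0, 0, 0); (1, 1, 1, 1, 0, 0); (0, 0, 0, 1, 0, 1))


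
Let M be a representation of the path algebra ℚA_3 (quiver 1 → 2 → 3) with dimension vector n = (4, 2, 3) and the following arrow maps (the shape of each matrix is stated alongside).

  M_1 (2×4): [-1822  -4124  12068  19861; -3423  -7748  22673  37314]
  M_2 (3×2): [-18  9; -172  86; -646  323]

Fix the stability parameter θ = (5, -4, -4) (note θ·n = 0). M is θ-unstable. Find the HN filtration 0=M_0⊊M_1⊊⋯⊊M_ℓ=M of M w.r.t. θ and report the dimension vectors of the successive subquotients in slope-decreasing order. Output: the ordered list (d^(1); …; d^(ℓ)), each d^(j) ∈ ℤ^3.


Interval decomposition of M: I[1,1]^2, I[1,2], I[1,3], I[3,3]^2.
HN type (ℓ=4): μ^(1)=5; μ^(2)=1/2; μ^(3)=-1; μ^(4)=-4

((2, 0, 0); (1, 1, 0); (1, 1, 1); (0, 0, 2))


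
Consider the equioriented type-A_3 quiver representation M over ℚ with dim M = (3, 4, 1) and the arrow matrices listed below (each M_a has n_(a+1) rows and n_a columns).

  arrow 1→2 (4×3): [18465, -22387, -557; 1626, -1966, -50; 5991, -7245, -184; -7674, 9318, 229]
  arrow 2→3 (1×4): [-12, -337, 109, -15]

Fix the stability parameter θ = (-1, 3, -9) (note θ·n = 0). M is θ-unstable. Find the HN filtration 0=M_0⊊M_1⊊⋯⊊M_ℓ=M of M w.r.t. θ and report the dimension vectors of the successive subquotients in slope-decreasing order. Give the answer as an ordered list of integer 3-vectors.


Via rank(M_{q-1}∘⋯∘M_p): M ≅ I[1,1], I[1,2], I[1,3], I[2,2]^2.
μ_θ-semistable layers: μ^(1)=3; μ^(2)=-1; μ^(3)=-7/3

((0, 3, 0); (2, 0, 0); (1, 1, 1))


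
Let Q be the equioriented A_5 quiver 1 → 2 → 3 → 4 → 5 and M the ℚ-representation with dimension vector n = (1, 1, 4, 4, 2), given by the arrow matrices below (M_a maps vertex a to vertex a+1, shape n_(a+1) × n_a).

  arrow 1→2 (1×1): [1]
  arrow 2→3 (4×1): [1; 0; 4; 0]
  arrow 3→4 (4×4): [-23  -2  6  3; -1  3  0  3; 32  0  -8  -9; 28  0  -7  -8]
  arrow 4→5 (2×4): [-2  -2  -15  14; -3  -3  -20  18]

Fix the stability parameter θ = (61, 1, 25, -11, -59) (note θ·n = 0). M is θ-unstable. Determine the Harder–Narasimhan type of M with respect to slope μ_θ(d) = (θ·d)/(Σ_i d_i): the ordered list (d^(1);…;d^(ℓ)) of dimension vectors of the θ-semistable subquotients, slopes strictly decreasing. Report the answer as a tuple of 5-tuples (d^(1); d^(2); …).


Via rank(M_{q-1}∘⋯∘M_p): M ≅ I[1,4], I[3,4], I[3,5]^2.
μ_θ-semistable layers: μ^(1)=19; μ^(2)=7; μ^(3)=-15

((1, 1, 1, 1, 0); (0, 0, 1, 1, 0); (0, 0, 2, 2, 2))


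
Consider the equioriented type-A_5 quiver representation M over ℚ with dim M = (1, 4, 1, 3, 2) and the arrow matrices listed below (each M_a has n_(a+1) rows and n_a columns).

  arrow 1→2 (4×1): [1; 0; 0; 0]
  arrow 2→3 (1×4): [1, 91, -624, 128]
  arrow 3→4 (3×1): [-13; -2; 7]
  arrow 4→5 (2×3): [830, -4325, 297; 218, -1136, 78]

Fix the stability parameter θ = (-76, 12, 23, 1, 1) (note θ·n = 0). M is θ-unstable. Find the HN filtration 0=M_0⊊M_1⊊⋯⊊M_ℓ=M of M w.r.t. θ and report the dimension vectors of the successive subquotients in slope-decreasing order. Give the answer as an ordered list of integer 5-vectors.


Barcode: M ≅ I[1,5], I[2,2]^3, I[4,4], I[4,5]. HN layers by μ_θ (4 steps, strictly decreasing):
  μ^(1)=12; μ^(2)=37/4; μ^(3)=1; μ^(4)=-76

((0, 3, 0, 0, 0); (0, 1, 1, 1, 1); (0, 0, 0, 2, 1); (1, 0, 0, 0, 0))


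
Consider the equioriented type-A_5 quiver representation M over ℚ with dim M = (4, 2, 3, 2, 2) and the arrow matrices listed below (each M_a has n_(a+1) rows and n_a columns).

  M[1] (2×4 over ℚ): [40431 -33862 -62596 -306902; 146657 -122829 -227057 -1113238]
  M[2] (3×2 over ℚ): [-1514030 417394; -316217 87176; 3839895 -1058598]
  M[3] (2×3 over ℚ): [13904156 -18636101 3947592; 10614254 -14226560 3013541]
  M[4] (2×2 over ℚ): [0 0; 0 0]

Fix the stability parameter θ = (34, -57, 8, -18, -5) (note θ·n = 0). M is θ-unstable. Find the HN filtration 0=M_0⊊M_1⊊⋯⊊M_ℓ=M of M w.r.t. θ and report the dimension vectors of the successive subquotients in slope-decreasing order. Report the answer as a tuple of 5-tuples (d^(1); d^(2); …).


Interval decomposition of M: I[1,1]^2, I[1,4]^2, I[3,3], I[5,5]^2.
HN type (ℓ=4): μ^(1)=34; μ^(2)=8; μ^(3)=-5; μ^(4)=-23/2

((2, 0, 0, 0, 0); (0, 0, 1, 0, 0); (0, 0, 2, 2, 2); (2, 2, 0, 0, 0))


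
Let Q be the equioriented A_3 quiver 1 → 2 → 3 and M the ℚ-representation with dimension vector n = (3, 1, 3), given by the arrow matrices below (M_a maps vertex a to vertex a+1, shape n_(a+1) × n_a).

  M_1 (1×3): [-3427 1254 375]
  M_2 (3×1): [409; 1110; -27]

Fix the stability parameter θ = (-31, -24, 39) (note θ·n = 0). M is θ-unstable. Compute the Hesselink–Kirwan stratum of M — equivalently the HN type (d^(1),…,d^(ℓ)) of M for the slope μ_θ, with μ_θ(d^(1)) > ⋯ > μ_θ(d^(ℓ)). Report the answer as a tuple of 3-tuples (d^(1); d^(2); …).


Via rank(M_{q-1}∘⋯∘M_p): M ≅ I[1,1]^2, I[1,3], I[3,3]^2.
μ_θ-semistable layers: μ^(1)=39; μ^(2)=-24; μ^(3)=-31

((0, 0, 3); (0, 1, 0); (3, 0, 0))


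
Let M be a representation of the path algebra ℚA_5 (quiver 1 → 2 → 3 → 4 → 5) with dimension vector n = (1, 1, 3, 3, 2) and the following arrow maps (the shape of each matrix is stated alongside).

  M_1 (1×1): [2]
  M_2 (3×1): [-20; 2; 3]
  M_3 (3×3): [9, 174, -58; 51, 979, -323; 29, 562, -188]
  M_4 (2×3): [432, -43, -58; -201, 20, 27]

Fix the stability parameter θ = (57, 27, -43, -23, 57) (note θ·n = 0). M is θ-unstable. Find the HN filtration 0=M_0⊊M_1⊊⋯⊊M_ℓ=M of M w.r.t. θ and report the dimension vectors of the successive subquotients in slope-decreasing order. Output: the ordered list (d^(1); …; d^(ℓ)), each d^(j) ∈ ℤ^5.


Barcode: M ≅ I[1,5], I[3,4], I[3,5]. HN layers by μ_θ (4 steps, strictly decreasing):
  μ^(1)=57; μ^(2)=9/2; μ^(3)=-23; μ^(4)=-43

((0, 0, 0, 0, 2); (1, 1, 1, 1, 0); (0, 0, 0, 2, 0); (0, 0, 2, 0, 0))


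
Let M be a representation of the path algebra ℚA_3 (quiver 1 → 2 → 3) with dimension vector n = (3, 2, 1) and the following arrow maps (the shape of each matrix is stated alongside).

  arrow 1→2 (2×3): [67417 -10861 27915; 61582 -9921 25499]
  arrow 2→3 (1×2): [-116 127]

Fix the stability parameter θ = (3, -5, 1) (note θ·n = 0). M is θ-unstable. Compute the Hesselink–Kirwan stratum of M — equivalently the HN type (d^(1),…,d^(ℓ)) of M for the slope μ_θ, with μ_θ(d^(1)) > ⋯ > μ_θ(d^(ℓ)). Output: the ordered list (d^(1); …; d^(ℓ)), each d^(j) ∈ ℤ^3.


Via rank(M_{q-1}∘⋯∘M_p): M ≅ I[1,1], I[1,2], I[1,3].
μ_θ-semistable layers: μ^(1)=3; μ^(2)=1; μ^(3)=-1

((1, 0, 0); (0, 0, 1); (2, 2, 0))


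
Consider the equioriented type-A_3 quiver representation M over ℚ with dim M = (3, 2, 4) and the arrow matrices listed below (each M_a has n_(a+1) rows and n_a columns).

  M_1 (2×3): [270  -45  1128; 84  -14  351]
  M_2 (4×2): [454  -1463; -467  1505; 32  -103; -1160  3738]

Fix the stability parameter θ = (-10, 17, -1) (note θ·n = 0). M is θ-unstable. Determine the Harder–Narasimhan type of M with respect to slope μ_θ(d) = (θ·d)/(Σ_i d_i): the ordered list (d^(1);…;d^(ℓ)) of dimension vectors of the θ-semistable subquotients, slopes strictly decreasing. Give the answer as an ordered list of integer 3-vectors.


Barcode: M ≅ I[1,1], I[1,3]^2, I[3,3]^2. HN layers by μ_θ (3 steps, strictly decreasing):
  μ^(1)=8; μ^(2)=-1; μ^(3)=-10

((0, 2, 2); (0, 0, 2); (3, 0, 0))


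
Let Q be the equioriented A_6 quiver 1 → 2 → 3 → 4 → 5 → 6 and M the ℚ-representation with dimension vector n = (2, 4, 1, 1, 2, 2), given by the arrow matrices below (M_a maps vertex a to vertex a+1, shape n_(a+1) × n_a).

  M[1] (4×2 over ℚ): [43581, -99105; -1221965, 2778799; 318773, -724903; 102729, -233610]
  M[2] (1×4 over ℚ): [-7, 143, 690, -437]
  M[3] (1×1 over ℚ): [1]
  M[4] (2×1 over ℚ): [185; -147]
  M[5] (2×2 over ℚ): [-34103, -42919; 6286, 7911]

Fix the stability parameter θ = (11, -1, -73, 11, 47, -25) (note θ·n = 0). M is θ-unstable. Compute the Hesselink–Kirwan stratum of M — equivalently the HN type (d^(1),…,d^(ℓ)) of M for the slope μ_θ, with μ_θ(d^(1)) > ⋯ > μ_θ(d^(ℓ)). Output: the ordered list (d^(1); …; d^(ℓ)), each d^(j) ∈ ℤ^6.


Interval decomposition of M: I[1,2], I[1,6], I[2,2]^2, I[5,6].
HN type (ℓ=4): μ^(1)=11; μ^(2)=5; μ^(3)=-1; μ^(4)=-21

((0, 0, 0, 1, 2, 2); (1, 1, 0, 0, 0, 0); (0, 2, 0, 0, 0, 0); (1, 1, 1, 0, 0, 0))


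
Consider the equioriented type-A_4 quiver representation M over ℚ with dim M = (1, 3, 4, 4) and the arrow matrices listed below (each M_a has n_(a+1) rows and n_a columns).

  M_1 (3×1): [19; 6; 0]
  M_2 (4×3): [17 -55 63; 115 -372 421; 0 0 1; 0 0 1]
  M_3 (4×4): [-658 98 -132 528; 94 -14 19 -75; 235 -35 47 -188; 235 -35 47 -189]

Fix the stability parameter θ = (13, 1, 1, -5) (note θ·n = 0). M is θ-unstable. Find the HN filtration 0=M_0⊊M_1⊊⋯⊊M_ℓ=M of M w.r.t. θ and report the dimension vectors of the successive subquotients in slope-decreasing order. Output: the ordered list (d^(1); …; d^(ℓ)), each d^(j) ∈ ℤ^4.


Interval decomposition of M: I[1,3], I[2,4]^2, I[3,4], I[4,4].
HN type (ℓ=4): μ^(1)=5; μ^(2)=-1; μ^(3)=-2; μ^(4)=-5

((1, 1, 1, 0); (0, 2, 2, 2); (0, 0, 1, 1); (0, 0, 0, 1))


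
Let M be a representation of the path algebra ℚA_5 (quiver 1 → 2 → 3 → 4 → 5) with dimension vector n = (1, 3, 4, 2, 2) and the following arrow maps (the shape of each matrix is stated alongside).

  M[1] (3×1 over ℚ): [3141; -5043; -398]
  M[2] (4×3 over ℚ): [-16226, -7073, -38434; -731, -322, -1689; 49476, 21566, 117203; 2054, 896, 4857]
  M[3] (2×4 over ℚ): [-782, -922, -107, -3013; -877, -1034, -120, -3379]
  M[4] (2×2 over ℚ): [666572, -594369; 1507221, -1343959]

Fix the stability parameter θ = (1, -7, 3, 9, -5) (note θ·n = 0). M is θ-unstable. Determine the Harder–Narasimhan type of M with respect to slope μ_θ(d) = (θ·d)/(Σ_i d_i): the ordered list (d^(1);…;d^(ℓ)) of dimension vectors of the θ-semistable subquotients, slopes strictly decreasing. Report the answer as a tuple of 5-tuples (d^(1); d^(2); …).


Via rank(M_{q-1}∘⋯∘M_p): M ≅ I[1,5], I[2,3]^2, I[3,5].
μ_θ-semistable layers: μ^(1)=3; μ^(2)=7/3; μ^(3)=-3; μ^(4)=-7

((0, 0, 2, 0, 0); (0, 0, 2, 2, 2); (1, 1, 0, 0, 0); (0, 2, 0, 0, 0))


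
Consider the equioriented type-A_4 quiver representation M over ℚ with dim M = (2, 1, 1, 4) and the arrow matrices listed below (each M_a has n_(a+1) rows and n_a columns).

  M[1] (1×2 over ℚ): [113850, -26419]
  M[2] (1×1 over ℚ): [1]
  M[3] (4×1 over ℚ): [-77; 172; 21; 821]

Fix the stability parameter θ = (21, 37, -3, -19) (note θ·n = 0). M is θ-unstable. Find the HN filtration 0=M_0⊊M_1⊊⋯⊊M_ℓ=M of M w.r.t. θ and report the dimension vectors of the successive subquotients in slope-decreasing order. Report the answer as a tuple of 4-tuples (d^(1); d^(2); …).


Barcode: M ≅ I[1,1], I[1,4], I[4,4]^3. HN layers by μ_θ (3 steps, strictly decreasing):
  μ^(1)=21; μ^(2)=9; μ^(3)=-19

((1, 0, 0, 0); (1, 1, 1, 1); (0, 0, 0, 3))


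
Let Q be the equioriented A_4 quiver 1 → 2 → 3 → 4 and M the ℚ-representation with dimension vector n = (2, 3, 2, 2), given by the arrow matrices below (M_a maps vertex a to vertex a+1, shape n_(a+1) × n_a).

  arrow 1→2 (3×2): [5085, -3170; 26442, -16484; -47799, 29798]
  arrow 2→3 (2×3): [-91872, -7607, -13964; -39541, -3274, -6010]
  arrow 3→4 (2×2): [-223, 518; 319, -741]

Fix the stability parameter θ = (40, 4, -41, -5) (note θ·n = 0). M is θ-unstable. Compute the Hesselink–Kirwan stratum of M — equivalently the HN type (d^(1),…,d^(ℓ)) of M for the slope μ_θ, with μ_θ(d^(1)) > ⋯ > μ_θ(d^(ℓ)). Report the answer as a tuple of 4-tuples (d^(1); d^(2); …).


Via rank(M_{q-1}∘⋯∘M_p): M ≅ I[1,1], I[1,4], I[2,2], I[2,4].
μ_θ-semistable layers: μ^(1)=40; μ^(2)=4; μ^(3)=-1/2; μ^(4)=-5; μ^(5)=-37/2

((1, 0, 0, 0); (0, 1, 0, 0); (1, 1, 1, 1); (0, 0, 0, 1); (0, 1, 1, 0))


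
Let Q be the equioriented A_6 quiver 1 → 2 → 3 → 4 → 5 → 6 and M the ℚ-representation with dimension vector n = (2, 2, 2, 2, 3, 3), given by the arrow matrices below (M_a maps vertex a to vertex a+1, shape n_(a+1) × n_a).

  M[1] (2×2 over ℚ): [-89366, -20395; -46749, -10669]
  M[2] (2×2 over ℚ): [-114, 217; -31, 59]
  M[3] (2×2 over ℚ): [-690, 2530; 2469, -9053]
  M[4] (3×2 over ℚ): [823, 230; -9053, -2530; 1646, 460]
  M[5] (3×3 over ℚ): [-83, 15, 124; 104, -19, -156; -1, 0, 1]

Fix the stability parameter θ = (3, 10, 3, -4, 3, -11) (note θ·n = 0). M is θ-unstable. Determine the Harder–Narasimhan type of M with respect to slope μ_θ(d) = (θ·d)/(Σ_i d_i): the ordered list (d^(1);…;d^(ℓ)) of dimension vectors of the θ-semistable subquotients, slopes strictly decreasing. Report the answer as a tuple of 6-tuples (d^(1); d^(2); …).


Via rank(M_{q-1}∘⋯∘M_p): M ≅ I[1,3], I[1,4], I[4,6], I[5,6]^2.
μ_θ-semistable layers: μ^(1)=13/2; μ^(2)=3; μ^(3)=-4

((0, 1, 1, 0, 0, 0); (2, 1, 1, 1, 0, 0); (0, 0, 0, 1, 3, 3))


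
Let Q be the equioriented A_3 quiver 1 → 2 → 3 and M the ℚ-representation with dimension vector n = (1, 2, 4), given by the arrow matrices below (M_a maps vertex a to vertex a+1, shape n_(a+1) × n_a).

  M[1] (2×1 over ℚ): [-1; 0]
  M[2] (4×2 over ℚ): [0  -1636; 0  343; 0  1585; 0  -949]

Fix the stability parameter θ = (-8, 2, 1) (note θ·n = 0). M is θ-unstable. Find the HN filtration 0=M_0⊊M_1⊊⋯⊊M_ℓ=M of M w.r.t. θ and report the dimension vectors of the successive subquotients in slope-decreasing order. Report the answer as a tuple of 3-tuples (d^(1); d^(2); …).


Interval decomposition of M: I[1,2], I[2,3], I[3,3]^3.
HN type (ℓ=4): μ^(1)=2; μ^(2)=3/2; μ^(3)=1; μ^(4)=-8

((0, 1, 0); (0, 1, 1); (0, 0, 3); (1, 0, 0))


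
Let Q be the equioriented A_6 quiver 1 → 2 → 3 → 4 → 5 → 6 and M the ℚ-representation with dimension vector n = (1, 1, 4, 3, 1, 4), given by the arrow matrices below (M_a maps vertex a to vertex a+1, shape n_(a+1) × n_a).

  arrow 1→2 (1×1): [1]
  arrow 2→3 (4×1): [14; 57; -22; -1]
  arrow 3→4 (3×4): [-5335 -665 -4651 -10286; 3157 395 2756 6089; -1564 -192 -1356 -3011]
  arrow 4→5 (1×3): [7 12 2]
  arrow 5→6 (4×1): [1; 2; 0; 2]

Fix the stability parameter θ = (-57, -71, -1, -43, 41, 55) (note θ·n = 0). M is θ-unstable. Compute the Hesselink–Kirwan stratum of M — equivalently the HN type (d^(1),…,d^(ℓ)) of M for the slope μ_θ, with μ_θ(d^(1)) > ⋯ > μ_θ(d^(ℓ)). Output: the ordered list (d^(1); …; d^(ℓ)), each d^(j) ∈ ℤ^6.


Interval decomposition of M: I[1,6], I[3,3], I[3,4]^2, I[6,6]^3.
HN type (ℓ=5): μ^(1)=55; μ^(2)=41; μ^(3)=-1; μ^(4)=-22; μ^(5)=-64

((0, 0, 0, 0, 0, 4); (0, 0, 0, 0, 1, 0); (0, 0, 1, 0, 0, 0); (0, 0, 3, 3, 0, 0); (1, 1, 0, 0, 0, 0))


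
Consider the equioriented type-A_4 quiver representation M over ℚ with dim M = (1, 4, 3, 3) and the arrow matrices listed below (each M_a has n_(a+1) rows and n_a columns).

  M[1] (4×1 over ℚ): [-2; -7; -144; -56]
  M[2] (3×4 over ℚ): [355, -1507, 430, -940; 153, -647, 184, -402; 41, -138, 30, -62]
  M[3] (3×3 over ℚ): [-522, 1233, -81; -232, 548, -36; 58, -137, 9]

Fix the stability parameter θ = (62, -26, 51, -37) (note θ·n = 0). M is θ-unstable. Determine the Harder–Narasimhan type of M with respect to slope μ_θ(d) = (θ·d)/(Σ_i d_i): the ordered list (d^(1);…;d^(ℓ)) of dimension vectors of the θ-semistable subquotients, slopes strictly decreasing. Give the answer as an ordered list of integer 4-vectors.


Barcode: M ≅ I[1,4], I[2,2], I[2,3]^2, I[4,4]^2. HN layers by μ_θ (4 steps, strictly decreasing):
  μ^(1)=51; μ^(2)=25/2; μ^(3)=-26; μ^(4)=-37

((0, 0, 2, 0); (1, 1, 1, 1); (0, 3, 0, 0); (0, 0, 0, 2))


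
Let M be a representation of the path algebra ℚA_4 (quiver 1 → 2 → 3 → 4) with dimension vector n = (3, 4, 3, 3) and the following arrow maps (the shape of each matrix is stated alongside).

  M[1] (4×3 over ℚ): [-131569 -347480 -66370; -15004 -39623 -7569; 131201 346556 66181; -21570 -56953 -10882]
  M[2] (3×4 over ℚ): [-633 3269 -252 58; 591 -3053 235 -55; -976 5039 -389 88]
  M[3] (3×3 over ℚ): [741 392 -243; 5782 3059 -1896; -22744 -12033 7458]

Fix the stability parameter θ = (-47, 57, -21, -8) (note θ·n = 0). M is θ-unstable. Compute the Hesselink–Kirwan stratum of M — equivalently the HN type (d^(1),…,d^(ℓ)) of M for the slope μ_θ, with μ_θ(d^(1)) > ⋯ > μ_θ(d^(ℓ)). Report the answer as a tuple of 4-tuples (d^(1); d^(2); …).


Via rank(M_{q-1}∘⋯∘M_p): M ≅ I[1,2], I[1,3], I[1,4], I[2,4], I[4,4].
μ_θ-semistable layers: μ^(1)=57; μ^(2)=18; μ^(3)=28/3; μ^(4)=-8; μ^(5)=-47

((0, 1, 0, 0); (0, 1, 1, 0); (0, 2, 2, 2); (0, 0, 0, 1); (3, 0, 0, 0))


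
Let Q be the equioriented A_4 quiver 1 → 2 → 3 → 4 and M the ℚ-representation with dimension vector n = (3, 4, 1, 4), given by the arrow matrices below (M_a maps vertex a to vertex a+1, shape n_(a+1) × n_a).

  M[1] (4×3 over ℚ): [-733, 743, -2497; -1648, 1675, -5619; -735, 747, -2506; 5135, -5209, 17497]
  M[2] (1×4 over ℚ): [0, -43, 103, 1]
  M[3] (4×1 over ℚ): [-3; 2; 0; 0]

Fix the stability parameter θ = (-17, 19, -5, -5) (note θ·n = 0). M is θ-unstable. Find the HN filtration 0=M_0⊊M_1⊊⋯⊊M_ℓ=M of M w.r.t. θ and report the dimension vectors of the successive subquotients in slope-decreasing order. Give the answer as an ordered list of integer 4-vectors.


Interval decomposition of M: I[1,2]^2, I[1,4], I[2,2], I[4,4]^3.
HN type (ℓ=4): μ^(1)=19; μ^(2)=3; μ^(3)=-5; μ^(4)=-17

((0, 3, 0, 0); (0, 1, 1, 1); (0, 0, 0, 3); (3, 0, 0, 0))


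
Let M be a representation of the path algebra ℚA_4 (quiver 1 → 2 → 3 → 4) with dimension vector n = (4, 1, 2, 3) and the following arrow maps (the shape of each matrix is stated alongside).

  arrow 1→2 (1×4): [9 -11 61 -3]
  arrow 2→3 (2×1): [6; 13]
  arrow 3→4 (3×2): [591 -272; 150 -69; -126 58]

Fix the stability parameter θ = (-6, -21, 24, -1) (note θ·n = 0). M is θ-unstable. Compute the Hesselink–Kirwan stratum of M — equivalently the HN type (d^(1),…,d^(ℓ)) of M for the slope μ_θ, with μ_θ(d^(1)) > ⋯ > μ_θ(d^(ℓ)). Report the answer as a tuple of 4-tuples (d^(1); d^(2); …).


Via rank(M_{q-1}∘⋯∘M_p): M ≅ I[1,1]^3, I[1,4], I[3,4], I[4,4].
μ_θ-semistable layers: μ^(1)=23/2; μ^(2)=-1; μ^(3)=-6; μ^(4)=-27/2

((0, 0, 2, 2); (0, 0, 0, 1); (3, 0, 0, 0); (1, 1, 0, 0))


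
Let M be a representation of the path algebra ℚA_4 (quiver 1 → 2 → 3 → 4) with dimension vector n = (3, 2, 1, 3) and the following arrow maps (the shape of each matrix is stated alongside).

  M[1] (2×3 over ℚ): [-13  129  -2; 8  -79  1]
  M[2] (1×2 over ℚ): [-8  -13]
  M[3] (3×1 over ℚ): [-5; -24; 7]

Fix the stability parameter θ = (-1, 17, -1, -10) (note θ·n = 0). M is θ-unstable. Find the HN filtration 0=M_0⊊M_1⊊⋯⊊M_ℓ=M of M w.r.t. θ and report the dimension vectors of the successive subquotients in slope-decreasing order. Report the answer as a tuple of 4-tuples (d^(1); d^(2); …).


Interval decomposition of M: I[1,1], I[1,2], I[1,4], I[4,4]^2.
HN type (ℓ=4): μ^(1)=17; μ^(2)=2; μ^(3)=-1; μ^(4)=-10

((0, 1, 0, 0); (0, 1, 1, 1); (3, 0, 0, 0); (0, 0, 0, 2))


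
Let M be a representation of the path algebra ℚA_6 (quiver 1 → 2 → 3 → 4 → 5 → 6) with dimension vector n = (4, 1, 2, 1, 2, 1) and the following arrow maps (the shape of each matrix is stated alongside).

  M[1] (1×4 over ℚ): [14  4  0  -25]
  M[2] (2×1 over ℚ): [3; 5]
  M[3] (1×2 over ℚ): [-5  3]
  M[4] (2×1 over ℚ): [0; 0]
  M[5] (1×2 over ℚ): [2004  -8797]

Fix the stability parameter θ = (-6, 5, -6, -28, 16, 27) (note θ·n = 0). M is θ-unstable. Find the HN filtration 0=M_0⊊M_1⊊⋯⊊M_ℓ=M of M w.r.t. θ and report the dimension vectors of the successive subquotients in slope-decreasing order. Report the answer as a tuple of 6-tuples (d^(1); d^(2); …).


Interval decomposition of M: I[1,1]^3, I[1,3], I[3,4], I[5,5], I[5,6].
HN type (ℓ=5): μ^(1)=27; μ^(2)=16; μ^(3)=-1/2; μ^(4)=-6; μ^(5)=-17

((0, 0, 0, 0, 0, 1); (0, 0, 0, 0, 2, 0); (0, 1, 1, 0, 0, 0); (4, 0, 0, 0, 0, 0); (0, 0, 1, 1, 0, 0))


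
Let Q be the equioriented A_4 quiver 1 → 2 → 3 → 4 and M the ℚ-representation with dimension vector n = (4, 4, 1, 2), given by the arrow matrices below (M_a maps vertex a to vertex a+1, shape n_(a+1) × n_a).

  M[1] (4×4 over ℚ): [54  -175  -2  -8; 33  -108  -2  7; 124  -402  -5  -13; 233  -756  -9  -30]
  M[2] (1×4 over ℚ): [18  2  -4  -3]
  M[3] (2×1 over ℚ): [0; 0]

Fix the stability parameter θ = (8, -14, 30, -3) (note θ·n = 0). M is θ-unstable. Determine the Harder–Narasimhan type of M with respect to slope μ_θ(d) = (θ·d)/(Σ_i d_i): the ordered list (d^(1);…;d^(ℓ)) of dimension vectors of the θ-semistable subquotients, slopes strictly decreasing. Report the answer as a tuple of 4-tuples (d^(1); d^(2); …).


Via rank(M_{q-1}∘⋯∘M_p): M ≅ I[1,2]^3, I[1,3], I[4,4]^2.
μ_θ-semistable layers: μ^(1)=30; μ^(2)=-3

((0, 0, 1, 0); (4, 4, 0, 2))


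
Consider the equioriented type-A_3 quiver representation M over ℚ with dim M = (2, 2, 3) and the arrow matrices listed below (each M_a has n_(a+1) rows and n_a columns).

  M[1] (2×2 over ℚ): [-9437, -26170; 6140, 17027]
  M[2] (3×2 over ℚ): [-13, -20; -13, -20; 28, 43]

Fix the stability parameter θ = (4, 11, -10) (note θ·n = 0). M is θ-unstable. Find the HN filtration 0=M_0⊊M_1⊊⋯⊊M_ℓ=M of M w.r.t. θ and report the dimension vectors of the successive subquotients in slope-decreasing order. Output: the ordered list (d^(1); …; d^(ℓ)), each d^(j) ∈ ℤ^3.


Barcode: M ≅ I[1,3]^2, I[3,3]. HN layers by μ_θ (2 steps, strictly decreasing):
  μ^(1)=5/3; μ^(2)=-10

((2, 2, 2); (0, 0, 1))


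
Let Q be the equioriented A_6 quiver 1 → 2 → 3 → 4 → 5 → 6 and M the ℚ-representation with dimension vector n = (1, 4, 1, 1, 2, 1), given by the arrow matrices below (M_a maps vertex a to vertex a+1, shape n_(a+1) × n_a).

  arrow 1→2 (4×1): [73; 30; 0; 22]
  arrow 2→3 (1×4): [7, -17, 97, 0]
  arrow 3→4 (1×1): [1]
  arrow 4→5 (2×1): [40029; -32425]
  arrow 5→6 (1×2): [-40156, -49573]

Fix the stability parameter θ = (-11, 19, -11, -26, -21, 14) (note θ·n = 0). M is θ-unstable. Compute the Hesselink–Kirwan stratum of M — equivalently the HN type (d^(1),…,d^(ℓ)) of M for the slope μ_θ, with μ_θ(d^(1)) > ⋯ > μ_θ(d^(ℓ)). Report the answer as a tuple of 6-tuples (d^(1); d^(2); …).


Barcode: M ≅ I[1,6], I[2,2]^3, I[5,5]. HN layers by μ_θ (5 steps, strictly decreasing):
  μ^(1)=19; μ^(2)=14; μ^(3)=-39/4; μ^(4)=-11; μ^(5)=-21

((0, 3, 0, 0, 0, 0); (0, 0, 0, 0, 0, 1); (0, 1, 1, 1, 1, 0); (1, 0, 0, 0, 0, 0); (0, 0, 0, 0, 1, 0))


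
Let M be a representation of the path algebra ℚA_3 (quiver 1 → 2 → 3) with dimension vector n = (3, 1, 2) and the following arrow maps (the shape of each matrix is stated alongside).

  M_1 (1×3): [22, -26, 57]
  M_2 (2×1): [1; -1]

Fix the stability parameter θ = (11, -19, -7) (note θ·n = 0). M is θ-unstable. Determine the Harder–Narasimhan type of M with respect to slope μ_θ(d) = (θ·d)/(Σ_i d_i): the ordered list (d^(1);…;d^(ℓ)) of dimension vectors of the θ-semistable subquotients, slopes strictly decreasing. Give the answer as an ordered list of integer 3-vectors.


Interval decomposition of M: I[1,1]^2, I[1,3], I[3,3].
HN type (ℓ=3): μ^(1)=11; μ^(2)=-5; μ^(3)=-7

((2, 0, 0); (1, 1, 1); (0, 0, 1))


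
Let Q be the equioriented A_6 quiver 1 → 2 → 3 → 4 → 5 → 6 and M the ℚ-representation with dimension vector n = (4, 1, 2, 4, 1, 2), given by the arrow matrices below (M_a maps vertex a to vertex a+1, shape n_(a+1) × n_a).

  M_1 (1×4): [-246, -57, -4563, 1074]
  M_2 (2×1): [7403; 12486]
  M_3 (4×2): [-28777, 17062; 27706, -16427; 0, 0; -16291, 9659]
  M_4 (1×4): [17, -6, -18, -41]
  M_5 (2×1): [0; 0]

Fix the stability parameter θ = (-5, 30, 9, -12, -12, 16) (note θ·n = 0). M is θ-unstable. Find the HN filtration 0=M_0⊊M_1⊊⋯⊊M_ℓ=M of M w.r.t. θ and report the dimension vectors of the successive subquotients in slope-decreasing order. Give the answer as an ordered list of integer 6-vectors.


Via rank(M_{q-1}∘⋯∘M_p): M ≅ I[1,1]^3, I[1,4], I[3,5], I[4,4]^2, I[6,6]^2.
μ_θ-semistable layers: μ^(1)=16; μ^(2)=9; μ^(3)=-5; μ^(4)=-12

((0, 0, 0, 0, 0, 2); (0, 1, 1, 1, 0, 0); (4, 0, 1, 1, 1, 0); (0, 0, 0, 2, 0, 0))


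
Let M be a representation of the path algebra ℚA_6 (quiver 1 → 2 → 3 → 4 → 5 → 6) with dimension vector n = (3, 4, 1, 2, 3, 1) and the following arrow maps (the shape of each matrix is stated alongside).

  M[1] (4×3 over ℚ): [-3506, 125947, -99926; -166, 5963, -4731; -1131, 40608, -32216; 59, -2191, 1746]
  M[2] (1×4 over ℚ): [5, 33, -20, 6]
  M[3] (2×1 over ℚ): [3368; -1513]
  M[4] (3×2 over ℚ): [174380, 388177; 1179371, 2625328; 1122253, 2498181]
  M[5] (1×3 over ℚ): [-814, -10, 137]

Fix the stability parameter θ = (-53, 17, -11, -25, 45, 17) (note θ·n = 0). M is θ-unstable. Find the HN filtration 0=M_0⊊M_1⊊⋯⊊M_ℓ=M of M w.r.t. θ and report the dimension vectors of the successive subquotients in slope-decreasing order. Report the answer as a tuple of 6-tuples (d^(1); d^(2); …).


Barcode: M ≅ I[1,2]^2, I[1,6], I[2,2], I[4,5], I[5,5]. HN layers by μ_θ (6 steps, strictly decreasing):
  μ^(1)=45; μ^(2)=31; μ^(3)=17; μ^(4)=-19/3; μ^(5)=-25; μ^(6)=-53

((0, 0, 0, 0, 2, 0); (0, 0, 0, 0, 1, 1); (0, 3, 0, 0, 0, 0); (0, 1, 1, 1, 0, 0); (0, 0, 0, 1, 0, 0); (3, 0, 0, 0, 0, 0))


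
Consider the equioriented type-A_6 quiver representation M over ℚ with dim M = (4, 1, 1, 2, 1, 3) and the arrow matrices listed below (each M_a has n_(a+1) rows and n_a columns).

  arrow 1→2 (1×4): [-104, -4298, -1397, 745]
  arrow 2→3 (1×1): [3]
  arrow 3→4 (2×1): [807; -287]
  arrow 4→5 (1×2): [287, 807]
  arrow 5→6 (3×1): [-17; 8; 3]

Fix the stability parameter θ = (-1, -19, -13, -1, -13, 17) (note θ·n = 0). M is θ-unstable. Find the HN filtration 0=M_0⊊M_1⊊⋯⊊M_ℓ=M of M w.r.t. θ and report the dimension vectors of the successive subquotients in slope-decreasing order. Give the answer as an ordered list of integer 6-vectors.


Interval decomposition of M: I[1,1]^3, I[1,4], I[4,6], I[6,6]^2.
HN type (ℓ=4): μ^(1)=17; μ^(2)=-1; μ^(3)=-7; μ^(4)=-11

((0, 0, 0, 0, 0, 3); (3, 0, 0, 1, 0, 0); (0, 0, 0, 1, 1, 0); (1, 1, 1, 0, 0, 0))


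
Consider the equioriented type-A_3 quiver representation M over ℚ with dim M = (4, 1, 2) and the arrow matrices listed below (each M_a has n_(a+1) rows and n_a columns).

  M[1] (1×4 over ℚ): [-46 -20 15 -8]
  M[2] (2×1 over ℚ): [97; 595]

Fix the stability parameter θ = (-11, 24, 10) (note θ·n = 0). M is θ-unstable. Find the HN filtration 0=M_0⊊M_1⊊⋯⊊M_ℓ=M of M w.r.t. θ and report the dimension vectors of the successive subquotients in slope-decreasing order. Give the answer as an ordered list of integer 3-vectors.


Barcode: M ≅ I[1,1]^3, I[1,3], I[3,3]. HN layers by μ_θ (3 steps, strictly decreasing):
  μ^(1)=17; μ^(2)=10; μ^(3)=-11

((0, 1, 1); (0, 0, 1); (4, 0, 0))


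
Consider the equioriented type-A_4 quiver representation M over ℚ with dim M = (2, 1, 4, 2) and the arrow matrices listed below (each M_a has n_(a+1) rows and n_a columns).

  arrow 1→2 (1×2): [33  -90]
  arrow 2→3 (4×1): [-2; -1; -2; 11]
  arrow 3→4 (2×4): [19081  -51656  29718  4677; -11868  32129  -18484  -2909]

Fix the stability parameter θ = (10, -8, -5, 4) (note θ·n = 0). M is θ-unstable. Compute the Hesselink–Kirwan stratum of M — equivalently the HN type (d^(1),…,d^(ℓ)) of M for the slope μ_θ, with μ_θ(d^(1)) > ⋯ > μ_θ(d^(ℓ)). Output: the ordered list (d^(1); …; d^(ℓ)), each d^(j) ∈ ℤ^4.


Barcode: M ≅ I[1,1], I[1,4], I[3,3]^2, I[3,4]. HN layers by μ_θ (4 steps, strictly decreasing):
  μ^(1)=10; μ^(2)=4; μ^(3)=-1; μ^(4)=-5

((1, 0, 0, 0); (0, 0, 0, 2); (1, 1, 1, 0); (0, 0, 3, 0))


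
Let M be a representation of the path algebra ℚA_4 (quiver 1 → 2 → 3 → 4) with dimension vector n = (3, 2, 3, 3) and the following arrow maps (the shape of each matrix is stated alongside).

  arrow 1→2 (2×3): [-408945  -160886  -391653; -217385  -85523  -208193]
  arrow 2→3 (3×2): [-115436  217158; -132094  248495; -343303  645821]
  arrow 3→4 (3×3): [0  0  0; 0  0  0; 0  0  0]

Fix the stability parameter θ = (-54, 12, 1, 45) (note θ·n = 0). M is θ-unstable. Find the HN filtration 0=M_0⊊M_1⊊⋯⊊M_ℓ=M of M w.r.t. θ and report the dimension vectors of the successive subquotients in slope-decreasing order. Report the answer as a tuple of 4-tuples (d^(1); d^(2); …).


Barcode: M ≅ I[1,1], I[1,3]^2, I[3,3], I[4,4]^3. HN layers by μ_θ (4 steps, strictly decreasing):
  μ^(1)=45; μ^(2)=13/2; μ^(3)=1; μ^(4)=-54

((0, 0, 0, 3); (0, 2, 2, 0); (0, 0, 1, 0); (3, 0, 0, 0))


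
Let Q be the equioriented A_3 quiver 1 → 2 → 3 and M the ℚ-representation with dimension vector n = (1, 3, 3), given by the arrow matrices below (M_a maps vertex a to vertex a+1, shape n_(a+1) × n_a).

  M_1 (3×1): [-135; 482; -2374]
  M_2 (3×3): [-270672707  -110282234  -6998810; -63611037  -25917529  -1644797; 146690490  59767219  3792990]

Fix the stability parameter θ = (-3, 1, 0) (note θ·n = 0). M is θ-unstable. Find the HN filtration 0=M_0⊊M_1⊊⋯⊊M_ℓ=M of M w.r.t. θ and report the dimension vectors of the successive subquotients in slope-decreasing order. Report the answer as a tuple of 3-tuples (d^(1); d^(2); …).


Via rank(M_{q-1}∘⋯∘M_p): M ≅ I[1,3], I[2,3]^2.
μ_θ-semistable layers: μ^(1)=1/2; μ^(2)=-3

((0, 3, 3); (1, 0, 0))


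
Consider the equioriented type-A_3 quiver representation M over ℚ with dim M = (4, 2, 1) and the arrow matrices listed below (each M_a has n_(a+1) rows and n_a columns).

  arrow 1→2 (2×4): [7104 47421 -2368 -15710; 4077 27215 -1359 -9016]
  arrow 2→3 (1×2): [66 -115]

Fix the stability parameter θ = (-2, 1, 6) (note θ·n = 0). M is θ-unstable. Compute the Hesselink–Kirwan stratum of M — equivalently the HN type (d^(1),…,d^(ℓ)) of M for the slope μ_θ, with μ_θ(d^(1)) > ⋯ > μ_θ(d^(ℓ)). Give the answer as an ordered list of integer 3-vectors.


Via rank(M_{q-1}∘⋯∘M_p): M ≅ I[1,1]^2, I[1,2], I[1,3].
μ_θ-semistable layers: μ^(1)=6; μ^(2)=1; μ^(3)=-2

((0, 0, 1); (0, 2, 0); (4, 0, 0))


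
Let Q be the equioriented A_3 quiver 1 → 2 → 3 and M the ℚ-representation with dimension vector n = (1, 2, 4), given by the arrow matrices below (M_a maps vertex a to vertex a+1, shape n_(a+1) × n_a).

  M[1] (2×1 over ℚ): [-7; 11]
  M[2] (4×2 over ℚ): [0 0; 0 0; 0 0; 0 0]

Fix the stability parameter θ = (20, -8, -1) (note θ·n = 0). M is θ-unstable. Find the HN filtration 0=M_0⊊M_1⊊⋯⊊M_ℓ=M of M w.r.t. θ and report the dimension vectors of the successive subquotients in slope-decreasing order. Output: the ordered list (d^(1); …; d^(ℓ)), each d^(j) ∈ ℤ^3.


Via rank(M_{q-1}∘⋯∘M_p): M ≅ I[1,2], I[2,2], I[3,3]^4.
μ_θ-semistable layers: μ^(1)=6; μ^(2)=-1; μ^(3)=-8

((1, 1, 0); (0, 0, 4); (0, 1, 0))


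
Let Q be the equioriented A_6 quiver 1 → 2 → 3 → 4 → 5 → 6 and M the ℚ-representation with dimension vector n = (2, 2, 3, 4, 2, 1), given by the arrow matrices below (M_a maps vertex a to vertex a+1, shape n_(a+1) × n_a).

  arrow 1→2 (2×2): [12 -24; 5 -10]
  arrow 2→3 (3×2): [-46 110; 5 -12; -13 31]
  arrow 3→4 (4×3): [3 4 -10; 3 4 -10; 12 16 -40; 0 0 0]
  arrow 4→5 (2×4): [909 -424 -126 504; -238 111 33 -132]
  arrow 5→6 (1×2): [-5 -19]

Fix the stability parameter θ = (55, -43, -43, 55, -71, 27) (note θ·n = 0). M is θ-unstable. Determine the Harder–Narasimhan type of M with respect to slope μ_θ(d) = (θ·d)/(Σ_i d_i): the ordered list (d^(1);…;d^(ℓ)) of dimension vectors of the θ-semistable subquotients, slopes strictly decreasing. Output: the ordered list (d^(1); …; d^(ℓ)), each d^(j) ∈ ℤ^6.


Via rank(M_{q-1}∘⋯∘M_p): M ≅ I[1,1], I[1,5], I[2,3], I[3,3], I[4,4]^2, I[4,6].
μ_θ-semistable layers: μ^(1)=55; μ^(2)=27; μ^(3)=-8; μ^(4)=-31/3; μ^(5)=-43

((1, 0, 0, 2, 0, 0); (0, 0, 0, 0, 0, 1); (0, 0, 0, 2, 2, 0); (1, 1, 1, 0, 0, 0); (0, 1, 2, 0, 0, 0))


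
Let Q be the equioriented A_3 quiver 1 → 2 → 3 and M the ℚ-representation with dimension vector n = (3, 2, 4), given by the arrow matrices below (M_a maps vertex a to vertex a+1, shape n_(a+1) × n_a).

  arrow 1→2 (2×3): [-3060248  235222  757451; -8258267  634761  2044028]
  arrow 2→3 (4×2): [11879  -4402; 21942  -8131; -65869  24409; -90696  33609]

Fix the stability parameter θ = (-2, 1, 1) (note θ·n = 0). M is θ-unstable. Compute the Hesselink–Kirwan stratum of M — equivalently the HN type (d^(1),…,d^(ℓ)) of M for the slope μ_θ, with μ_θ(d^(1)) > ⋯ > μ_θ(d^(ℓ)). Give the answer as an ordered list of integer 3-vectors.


Interval decomposition of M: I[1,1], I[1,3]^2, I[3,3]^2.
HN type (ℓ=2): μ^(1)=1; μ^(2)=-2

((0, 2, 4); (3, 0, 0))


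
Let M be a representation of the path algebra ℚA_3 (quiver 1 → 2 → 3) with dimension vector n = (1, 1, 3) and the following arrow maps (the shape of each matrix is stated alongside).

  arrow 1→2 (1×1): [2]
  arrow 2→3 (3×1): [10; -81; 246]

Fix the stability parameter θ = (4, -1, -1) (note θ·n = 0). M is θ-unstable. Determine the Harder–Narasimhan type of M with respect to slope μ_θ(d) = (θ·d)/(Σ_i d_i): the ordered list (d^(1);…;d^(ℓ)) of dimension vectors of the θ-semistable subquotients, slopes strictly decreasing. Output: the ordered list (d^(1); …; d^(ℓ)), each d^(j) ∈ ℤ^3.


Interval decomposition of M: I[1,3], I[3,3]^2.
HN type (ℓ=2): μ^(1)=2/3; μ^(2)=-1

((1, 1, 1); (0, 0, 2))


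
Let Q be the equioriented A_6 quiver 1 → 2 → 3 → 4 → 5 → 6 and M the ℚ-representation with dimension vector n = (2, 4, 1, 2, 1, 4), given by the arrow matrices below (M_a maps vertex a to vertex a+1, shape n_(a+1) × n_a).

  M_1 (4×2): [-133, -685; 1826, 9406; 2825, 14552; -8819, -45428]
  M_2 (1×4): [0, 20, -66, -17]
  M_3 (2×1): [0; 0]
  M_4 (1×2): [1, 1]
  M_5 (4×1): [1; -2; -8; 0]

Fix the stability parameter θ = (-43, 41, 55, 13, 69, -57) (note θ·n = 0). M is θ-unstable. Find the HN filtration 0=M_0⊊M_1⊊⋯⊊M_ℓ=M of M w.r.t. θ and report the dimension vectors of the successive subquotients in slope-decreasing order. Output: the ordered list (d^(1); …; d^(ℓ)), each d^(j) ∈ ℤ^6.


Via rank(M_{q-1}∘⋯∘M_p): M ≅ I[1,2], I[1,3], I[2,2]^2, I[4,4], I[4,6], I[6,6]^3.
μ_θ-semistable layers: μ^(1)=55; μ^(2)=41; μ^(3)=13; μ^(4)=25/3; μ^(5)=-43; μ^(6)=-57

((0, 0, 1, 0, 0, 0); (0, 4, 0, 0, 0, 0); (0, 0, 0, 1, 0, 0); (0, 0, 0, 1, 1, 1); (2, 0, 0, 0, 0, 0); (0, 0, 0, 0, 0, 3))


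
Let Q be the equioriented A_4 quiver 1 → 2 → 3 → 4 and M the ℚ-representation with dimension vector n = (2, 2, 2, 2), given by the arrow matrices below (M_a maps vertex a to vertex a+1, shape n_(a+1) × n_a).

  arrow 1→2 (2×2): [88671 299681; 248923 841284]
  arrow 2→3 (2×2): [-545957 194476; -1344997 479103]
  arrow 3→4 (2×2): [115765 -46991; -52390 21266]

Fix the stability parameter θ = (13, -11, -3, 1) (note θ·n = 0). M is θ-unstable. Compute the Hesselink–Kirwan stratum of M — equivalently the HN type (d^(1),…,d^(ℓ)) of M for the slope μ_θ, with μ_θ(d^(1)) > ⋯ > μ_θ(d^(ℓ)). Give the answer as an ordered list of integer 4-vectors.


Via rank(M_{q-1}∘⋯∘M_p): M ≅ I[1,3], I[1,4], I[4,4].
μ_θ-semistable layers: μ^(1)=1; μ^(2)=-1/3

((0, 0, 0, 2); (2, 2, 2, 0))


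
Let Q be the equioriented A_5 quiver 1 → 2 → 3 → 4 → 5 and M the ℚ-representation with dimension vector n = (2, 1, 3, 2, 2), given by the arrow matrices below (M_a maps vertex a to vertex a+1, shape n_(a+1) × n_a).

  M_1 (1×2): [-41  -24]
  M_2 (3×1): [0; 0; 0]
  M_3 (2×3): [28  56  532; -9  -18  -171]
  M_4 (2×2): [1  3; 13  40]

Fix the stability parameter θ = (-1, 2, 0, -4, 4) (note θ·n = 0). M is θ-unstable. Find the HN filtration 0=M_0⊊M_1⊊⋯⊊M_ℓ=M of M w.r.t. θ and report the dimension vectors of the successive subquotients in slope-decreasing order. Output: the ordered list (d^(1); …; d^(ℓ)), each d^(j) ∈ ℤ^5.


Barcode: M ≅ I[1,1], I[1,2], I[3,3]^2, I[3,5], I[4,5]. HN layers by μ_θ (6 steps, strictly decreasing):
  μ^(1)=4; μ^(2)=2; μ^(3)=0; μ^(4)=-1; μ^(5)=-2; μ^(6)=-4

((0, 0, 0, 0, 2); (0, 1, 0, 0, 0); (0, 0, 2, 0, 0); (2, 0, 0, 0, 0); (0, 0, 1, 1, 0); (0, 0, 0, 1, 0))


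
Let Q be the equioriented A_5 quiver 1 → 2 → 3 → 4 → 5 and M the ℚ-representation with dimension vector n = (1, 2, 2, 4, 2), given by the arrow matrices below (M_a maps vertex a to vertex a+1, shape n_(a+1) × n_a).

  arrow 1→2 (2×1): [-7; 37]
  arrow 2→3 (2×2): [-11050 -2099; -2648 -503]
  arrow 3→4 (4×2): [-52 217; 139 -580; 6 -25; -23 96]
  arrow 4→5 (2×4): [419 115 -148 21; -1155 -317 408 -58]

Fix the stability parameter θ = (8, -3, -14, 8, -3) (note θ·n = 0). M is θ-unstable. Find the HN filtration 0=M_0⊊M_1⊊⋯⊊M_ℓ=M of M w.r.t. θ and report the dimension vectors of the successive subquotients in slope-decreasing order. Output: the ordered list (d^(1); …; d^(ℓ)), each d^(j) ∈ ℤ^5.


Barcode: M ≅ I[1,5], I[2,5], I[4,4]^2. HN layers by μ_θ (4 steps, strictly decreasing):
  μ^(1)=8; μ^(2)=5/2; μ^(3)=-3; μ^(4)=-17/2

((0, 0, 0, 2, 0); (0, 0, 0, 2, 2); (1, 1, 1, 0, 0); (0, 1, 1, 0, 0))
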